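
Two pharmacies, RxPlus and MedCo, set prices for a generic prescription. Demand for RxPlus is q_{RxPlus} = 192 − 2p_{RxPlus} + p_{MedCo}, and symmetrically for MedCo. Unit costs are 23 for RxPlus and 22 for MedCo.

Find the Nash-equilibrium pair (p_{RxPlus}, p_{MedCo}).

79.2, 78.8

RxPlus's profit: π = (p_{RxPlus} − 23)(192 − 2p_{RxPlus} + p_{MedCo}).
∂π/∂p_{RxPlus} = 238 − 4p_{RxPlus} + p_{MedCo} = 0 ⇒ p_{RxPlus} = 59.5 + 0.25p_{MedCo}.
Similarly p_{MedCo} = 59 + 0.25p_{RxPlus}.
Plugging p_{MedCo} into RxPlus's best response: p_{RxPlus} = 59.5 + 0.25(59 + 0.25p_{RxPlus}) ⇒ 0.9375p_{RxPlus} = 74.25, so p_{RxPlus} = 79.2.
Then p_{MedCo} = 59 + 0.25·79.2 = 78.8.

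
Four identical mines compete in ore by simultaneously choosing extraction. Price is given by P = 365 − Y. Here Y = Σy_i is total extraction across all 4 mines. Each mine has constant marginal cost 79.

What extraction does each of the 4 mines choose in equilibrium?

57.2

A representative mine's profit is π_i = y_i(365 − Y) − 79y_i, with Y = y_i + Σ_{j≠i} y_j.
First-order condition: 286 − 2y_i − Σ_{j≠i} y_j = 0.
In a symmetric equilibrium every mine chooses the same y, so Σ_{j≠i} y_j = 3y. The condition becomes 286 − 5y = 0, giving y = 286/5 = 57.2.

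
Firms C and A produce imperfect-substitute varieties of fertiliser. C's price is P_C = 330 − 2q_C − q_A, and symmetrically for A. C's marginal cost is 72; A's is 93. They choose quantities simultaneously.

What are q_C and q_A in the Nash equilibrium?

Firm C's profit: π = q_C(330 − 2q_C − q_A) − 72q_C.
∂π/∂q_C = 258 − 4q_C − q_A = 0 ⇒ q_C = 64.5 − 0.25q_A.
Similarly q_A = 59.25 − 0.25q_C.
Plugging q_A into C's best response: q_C = 64.5 − 0.25(59.25 − 0.25q_C) ⇒ 0.9375q_C = 49.6875, so q_C = 53.
Then q_A = 59.25 − 0.25·53 = 46.

53, 46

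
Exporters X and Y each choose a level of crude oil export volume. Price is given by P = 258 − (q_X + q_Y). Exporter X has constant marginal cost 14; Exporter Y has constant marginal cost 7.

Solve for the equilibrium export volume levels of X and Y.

Exporter X's profit: π = q_X(258 − (q_X + q_Y)) − 14q_X.
∂π/∂q_X = 244 − 2q_X − q_Y = 0, so q_X = 122 − 0.5q_Y.
By the same steps for Y: q_Y = 125.5 − 0.5q_X.
Substituting the second reaction function into the first: q_X = 122 − 0.5(125.5 − 0.5q_X), which gives 0.75q_X = 59.25 ⇒ q_X = 79.
Then q_Y = 125.5 − 0.5·79 = 86.

79, 86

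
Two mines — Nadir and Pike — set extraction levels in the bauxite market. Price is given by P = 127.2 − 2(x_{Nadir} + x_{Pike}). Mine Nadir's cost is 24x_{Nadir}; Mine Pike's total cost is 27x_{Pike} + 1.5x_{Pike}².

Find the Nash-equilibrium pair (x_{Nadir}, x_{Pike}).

Mine Nadir's profit: π = x_{Nadir}(127.2 − 2(x_{Nadir} + x_{Pike})) − 24x_{Nadir}.
∂π/∂x_{Nadir} = 103.2 − 4x_{Nadir} − 2x_{Pike} = 0, so x_{Nadir} = 25.8 − 0.5x_{Pike}.
For Pike: ∂π/∂x_{Pike} = 100.2 − 7x_{Pike} − 2x_{Nadir} = 0 ⇒ x_{Pike} = 501/35 − (2/7)x_{Nadir}.
Substituting the second reaction function into the first: x_{Nadir} = 25.8 − 0.5(501/35 − (2/7)x_{Nadir}), which gives (6/7)x_{Nadir} = 261/14 ⇒ x_{Nadir} = 21.75.
Then x_{Pike} = 501/35 − (2/7)·21.75 = 8.1.

21.75, 8.1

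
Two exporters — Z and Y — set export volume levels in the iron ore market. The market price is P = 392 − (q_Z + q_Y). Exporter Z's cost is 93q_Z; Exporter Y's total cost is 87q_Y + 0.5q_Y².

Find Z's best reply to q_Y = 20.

Exporter Z's profit: π = q_Z(392 − (q_Z + q_Y)) − 93q_Z.
∂π/∂q_Z = 299 − 2q_Z − q_Y = 0, so q_Z = 149.5 − 0.5q_Y.
At q_Y = 20: q_Z = 149.5 − 0.5·20 = 139.5.

139.5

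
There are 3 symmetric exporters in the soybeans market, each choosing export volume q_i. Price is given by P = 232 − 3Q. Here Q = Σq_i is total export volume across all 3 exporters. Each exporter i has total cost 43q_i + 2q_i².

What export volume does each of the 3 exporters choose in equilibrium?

11.8125

A representative exporter's profit is π_i = q_i(232 − 3Q) − 43q_i − 2q_i², with Q = q_i + Σ_{j≠i} q_j.
First-order condition: 189 − 10q_i − 3Σ_{j≠i} q_j = 0.
In a symmetric equilibrium every exporter chooses the same q, so Σ_{j≠i} q_j = 2q. The condition becomes 189 − 16q = 0, giving q = 189/16 = 11.8125.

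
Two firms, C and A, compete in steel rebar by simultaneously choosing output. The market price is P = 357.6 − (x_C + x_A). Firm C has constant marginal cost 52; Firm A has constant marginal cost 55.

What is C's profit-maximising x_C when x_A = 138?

Firm C's profit: π = x_C(357.6 − (x_C + x_A)) − 52x_C.
∂π/∂x_C = 305.6 − 2x_C − x_A = 0, so x_C = 152.8 − 0.5x_A.
At x_A = 138: x_C = 152.8 − 0.5·138 = 83.8.

83.8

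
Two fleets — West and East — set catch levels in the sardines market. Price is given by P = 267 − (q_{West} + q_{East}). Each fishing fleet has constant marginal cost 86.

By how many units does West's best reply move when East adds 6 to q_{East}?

Fishing fleet West's profit: π = q_{West}(267 − (q_{West} + q_{East})) − 86q_{West}.
∂π/∂q_{West} = 181 − 2q_{West} − q_{East} = 0, so q_{West} = 90.5 − 0.5q_{East}.
The reaction-function slope is −0.5, so a 6-unit rise in q_{East} moves q_{West} by −0.5 × 6 = −3. West's best response falls — the actions are strategic substitutes.

-3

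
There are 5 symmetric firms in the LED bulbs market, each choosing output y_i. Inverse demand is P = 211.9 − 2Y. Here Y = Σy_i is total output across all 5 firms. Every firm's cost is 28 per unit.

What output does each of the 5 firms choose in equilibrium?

A representative firm's profit is π_i = y_i(211.9 − 2Y) − 28y_i, with Y = y_i + Σ_{j≠i} y_j.
First-order condition: 183.9 − 4y_i − 2Σ_{j≠i} y_j = 0.
With identical firms, set every y_j = y: then 183.9 − 4y − 8y = 0, i.e. y = 183.9/12 = 15.325.

15.325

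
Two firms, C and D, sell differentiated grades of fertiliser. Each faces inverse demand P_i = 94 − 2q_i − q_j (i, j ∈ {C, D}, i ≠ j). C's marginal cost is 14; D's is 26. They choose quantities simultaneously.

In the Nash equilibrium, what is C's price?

Firm C's profit: π = q_C(94 − 2q_C − q_D) − 14q_C.
∂π/∂q_C = 80 − 4q_C − q_D = 0 ⇒ q_C = 20 − 0.25q_D.
Similarly q_D = 17 − 0.25q_C.
Plugging q_D into C's best response: q_C = 20 − 0.25(17 − 0.25q_C) ⇒ 0.9375q_C = 15.75, so q_C = 16.8.
Then q_D = 17 − 0.25·16.8 = 12.8.
P_C = 94 − 2·16.8 − 12.8 = 47.6.

47.6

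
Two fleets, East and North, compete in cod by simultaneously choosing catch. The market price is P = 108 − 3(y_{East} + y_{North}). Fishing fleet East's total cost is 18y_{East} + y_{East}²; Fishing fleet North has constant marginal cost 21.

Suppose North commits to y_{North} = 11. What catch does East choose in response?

7.125

Fishing fleet East's profit: π = y_{East}(108 − 3(y_{East} + y_{North})) − 18y_{East} − y_{East}².
∂π/∂y_{East} = 90 − 8y_{East} − 3y_{North} = 0, so y_{East} = 11.25 − 0.375y_{North}.
At y_{North} = 11: y_{East} = 11.25 − 0.375·11 = 7.125.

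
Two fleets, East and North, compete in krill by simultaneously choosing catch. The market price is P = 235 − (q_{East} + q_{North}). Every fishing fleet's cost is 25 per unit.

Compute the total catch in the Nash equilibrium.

140

Fishing fleet East's profit: π = q_{East}(235 − (q_{East} + q_{North})) − 25q_{East}.
∂π/∂q_{East} = 210 − 2q_{East} − q_{North} = 0, so q_{East} = 105 − 0.5q_{North}.
The game is symmetric, so in equilibrium q_{North} = q_{East}: the reaction function gives 1.5q_{East} = 105, hence q_{East} = 70.
Total catch: 70 + 70 = 140.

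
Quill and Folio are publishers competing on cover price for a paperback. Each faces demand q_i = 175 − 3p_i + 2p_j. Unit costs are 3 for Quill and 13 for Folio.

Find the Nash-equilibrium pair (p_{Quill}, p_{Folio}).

47.875, 51.625

Quill's profit: π = (p_{Quill} − 3)(175 − 3p_{Quill} + 2p_{Folio}).
∂π/∂p_{Quill} = 184 − 6p_{Quill} + 2p_{Folio} = 0 ⇒ p_{Quill} = 92/3 + (1/3)p_{Folio}.
Similarly p_{Folio} = 107/3 + (1/3)p_{Quill}.
Plugging p_{Folio} into Quill's best response: p_{Quill} = 92/3 + (1/3)(107/3 + (1/3)p_{Quill}) ⇒ (8/9)p_{Quill} = 383/9, so p_{Quill} = 47.875.
Then p_{Folio} = 107/3 + (1/3)·47.875 = 51.625.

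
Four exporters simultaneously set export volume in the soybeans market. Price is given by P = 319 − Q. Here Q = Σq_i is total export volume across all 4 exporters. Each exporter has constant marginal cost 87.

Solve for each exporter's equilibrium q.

46.4

A representative exporter's profit is π_i = q_i(319 − Q) − 87q_i, with Q = q_i + Σ_{j≠i} q_j.
First-order condition: 232 − 2q_i − Σ_{j≠i} q_j = 0.
With identical exporters, set every q_j = q: then 232 − 2q − 3q = 0, i.e. q = 232/5 = 46.4.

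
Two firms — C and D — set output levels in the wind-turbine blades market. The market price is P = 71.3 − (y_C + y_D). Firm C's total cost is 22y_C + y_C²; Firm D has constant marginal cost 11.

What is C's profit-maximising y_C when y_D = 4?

11.325

Firm C's profit: π = y_C(71.3 − (y_C + y_D)) − 22y_C − y_C².
∂π/∂y_C = 49.3 − 4y_C − y_D = 0, so y_C = 12.325 − 0.25y_D.
At y_D = 4: y_C = 12.325 − 0.25·4 = 11.325.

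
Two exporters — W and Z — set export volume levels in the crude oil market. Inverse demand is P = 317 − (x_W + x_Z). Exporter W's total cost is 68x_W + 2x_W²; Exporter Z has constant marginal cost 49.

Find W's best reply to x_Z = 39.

35

Exporter W's profit: π = x_W(317 − (x_W + x_Z)) − 68x_W − 2x_W².
∂π/∂x_W = 249 − 6x_W − x_Z = 0, so x_W = 41.5 − (1/6)x_Z.
At x_Z = 39: x_W = 41.5 − (1/6)·39 = 35.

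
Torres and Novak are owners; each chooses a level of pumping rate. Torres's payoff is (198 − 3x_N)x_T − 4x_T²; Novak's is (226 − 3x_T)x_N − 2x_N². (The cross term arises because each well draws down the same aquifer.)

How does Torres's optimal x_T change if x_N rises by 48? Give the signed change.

-18

Expanding Torres's payoff: 198x_T − 3x_Nx_T − 4x_T².
∂π/∂x_T = 198 − 3x_N − 8x_T = 0, so x_T = 24.75 − 0.375x_N.
The reaction-function slope is −0.375, so a 48-unit rise in x_N moves x_T by −0.375 × 48 = −18. Torres's best response falls — the actions are strategic substitutes.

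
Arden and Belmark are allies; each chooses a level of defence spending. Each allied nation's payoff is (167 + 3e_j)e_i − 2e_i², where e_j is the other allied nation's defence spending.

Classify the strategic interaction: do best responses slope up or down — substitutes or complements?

Arden's payoff is (167 + 3e_B)e_A − 2e_A².
∂π/∂e_A = 167 + 3e_B − 4e_A = 0, so e_A = 41.75 + 0.75e_B.
The best-response slope de_A/de_B = 0.75 > 0: the reaction function is upward-sloping, so the choices are strategic complements.

strategic complements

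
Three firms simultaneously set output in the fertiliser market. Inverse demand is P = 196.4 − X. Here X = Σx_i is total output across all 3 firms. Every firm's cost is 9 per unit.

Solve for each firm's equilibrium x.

46.85

A representative firm's profit is π_i = x_i(196.4 − X) − 9x_i, with X = x_i + Σ_{j≠i} x_j.
First-order condition: 187.4 − 2x_i − Σ_{j≠i} x_j = 0.
In a symmetric equilibrium every firm chooses the same x, so Σ_{j≠i} x_j = 2x. The condition becomes 187.4 − 4x = 0, giving x = 187.4/4 = 46.85.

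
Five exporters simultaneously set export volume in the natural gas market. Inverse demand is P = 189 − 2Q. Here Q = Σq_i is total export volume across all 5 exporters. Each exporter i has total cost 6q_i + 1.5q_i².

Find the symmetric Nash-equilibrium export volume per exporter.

A representative exporter's profit is π_i = q_i(189 − 2Q) − 6q_i − 1.5q_i², with Q = q_i + Σ_{j≠i} q_j.
First-order condition: 183 − 7q_i − 2Σ_{j≠i} q_j = 0.
In a symmetric equilibrium every exporter chooses the same q, so Σ_{j≠i} q_j = 4q. The condition becomes 183 − 15q = 0, giving q = 183/15 = 12.2.

12.2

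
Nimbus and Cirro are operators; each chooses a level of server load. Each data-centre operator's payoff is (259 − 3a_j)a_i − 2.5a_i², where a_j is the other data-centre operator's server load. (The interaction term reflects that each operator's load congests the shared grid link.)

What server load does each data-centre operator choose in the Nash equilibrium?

Nimbus's payoff is (259 − 3a_C)a_N − 2.5a_N².
∂π/∂a_N = 259 − 3a_C − 5a_N = 0, so a_N = 51.8 − 0.6a_C.
Setting a_N = a_C in the reaction function: a_N = 51.8 − 0.6a_N, so a_N = 51.8 / 1.6 = 32.375.

32.375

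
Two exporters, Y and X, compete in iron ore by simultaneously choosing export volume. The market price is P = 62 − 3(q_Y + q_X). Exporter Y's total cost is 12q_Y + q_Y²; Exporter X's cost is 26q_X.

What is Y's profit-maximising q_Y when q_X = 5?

4.375

Exporter Y's profit: π = q_Y(62 − 3(q_Y + q_X)) − 12q_Y − q_Y².
∂π/∂q_Y = 50 − 8q_Y − 3q_X = 0, so q_Y = 6.25 − 0.375q_X.
At q_X = 5: q_Y = 6.25 − 0.375·5 = 4.375.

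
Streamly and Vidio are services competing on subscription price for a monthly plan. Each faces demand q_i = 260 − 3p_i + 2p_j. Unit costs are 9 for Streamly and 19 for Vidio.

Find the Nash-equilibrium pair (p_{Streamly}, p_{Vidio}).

Streamly's profit: π = (p_{Streamly} − 9)(260 − 3p_{Streamly} + 2p_{Vidio}).
∂π/∂p_{Streamly} = 287 − 6p_{Streamly} + 2p_{Vidio} = 0 ⇒ p_{Streamly} = 287/6 + (1/3)p_{Vidio}.
Similarly p_{Vidio} = 317/6 + (1/3)p_{Streamly}.
Solving the two reaction functions simultaneously: (1 − (1/3)(1/3))p_{Streamly} = 287/6 + (1/3)·(317/6), so (8/9)p_{Streamly} = 589/9 and p_{Streamly} = 73.625.
Then p_{Vidio} = 317/6 + (1/3)·73.625 = 77.375.

73.625, 77.375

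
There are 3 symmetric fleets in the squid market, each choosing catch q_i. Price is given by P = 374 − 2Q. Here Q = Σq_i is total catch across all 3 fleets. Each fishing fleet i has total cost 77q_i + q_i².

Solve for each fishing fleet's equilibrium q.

A representative fishing fleet's profit is π_i = q_i(374 − 2Q) − 77q_i − q_i², with Q = q_i + Σ_{j≠i} q_j.
First-order condition: 297 − 6q_i − 2Σ_{j≠i} q_j = 0.
Imposing symmetry (q_j = q for all j) turns Σ_{j≠i} q_j into 2q, so 297 = 10q and q = 29.7.

29.7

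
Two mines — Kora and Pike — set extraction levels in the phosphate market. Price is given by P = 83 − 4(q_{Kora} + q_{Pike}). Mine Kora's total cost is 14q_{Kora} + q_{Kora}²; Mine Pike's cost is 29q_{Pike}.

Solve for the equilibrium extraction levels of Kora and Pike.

Mine Kora's profit: π = q_{Kora}(83 − 4(q_{Kora} + q_{Pike})) − 14q_{Kora} − q_{Kora}².
∂π/∂q_{Kora} = 69 − 10q_{Kora} − 4q_{Pike} = 0, so q_{Kora} = 6.9 − 0.4q_{Pike}.
For Pike: ∂π/∂q_{Pike} = 54 − 8q_{Pike} − 4q_{Kora} = 0 ⇒ q_{Pike} = 6.75 − 0.5q_{Kora}.
Solving the two reaction functions simultaneously: (1 − (−0.4)(−0.5))q_{Kora} = 6.9 − 0.4·6.75, so 0.8q_{Kora} = 4.2 and q_{Kora} = 5.25.
Then q_{Pike} = 6.75 − 0.5·5.25 = 4.125.

5.25, 4.125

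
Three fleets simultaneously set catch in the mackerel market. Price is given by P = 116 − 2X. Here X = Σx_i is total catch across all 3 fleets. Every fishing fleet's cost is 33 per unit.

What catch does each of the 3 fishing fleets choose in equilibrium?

A representative fishing fleet's profit is π_i = x_i(116 − 2X) − 33x_i, with X = x_i + Σ_{j≠i} x_j.
First-order condition: 83 − 4x_i − 2Σ_{j≠i} x_j = 0.
Imposing symmetry (x_j = x for all j) turns Σ_{j≠i} x_j into 2x, so 83 = 8x and x = 10.375.

10.375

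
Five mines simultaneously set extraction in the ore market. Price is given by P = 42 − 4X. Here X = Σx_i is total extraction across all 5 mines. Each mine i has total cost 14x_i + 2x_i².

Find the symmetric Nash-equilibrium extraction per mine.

A representative mine's profit is π_i = x_i(42 − 4X) − 14x_i − 2x_i², with X = x_i + Σ_{j≠i} x_j.
First-order condition: 28 − 12x_i − 4Σ_{j≠i} x_j = 0.
In a symmetric equilibrium every mine chooses the same x, so Σ_{j≠i} x_j = 4x. The condition becomes 28 − 28x = 0, giving x = 28/28 = 1.

1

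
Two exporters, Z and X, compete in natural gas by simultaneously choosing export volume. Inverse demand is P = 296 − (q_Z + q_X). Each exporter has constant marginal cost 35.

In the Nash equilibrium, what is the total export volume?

174

Exporter Z's profit: π = q_Z(296 − (q_Z + q_X)) − 35q_Z.
∂π/∂q_Z = 261 − 2q_Z − q_X = 0, so q_Z = 130.5 − 0.5q_X.
The game is symmetric, so in equilibrium q_X = q_Z: the reaction function gives 1.5q_Z = 130.5, hence q_Z = 87.
Total export volume: 87 + 87 = 174.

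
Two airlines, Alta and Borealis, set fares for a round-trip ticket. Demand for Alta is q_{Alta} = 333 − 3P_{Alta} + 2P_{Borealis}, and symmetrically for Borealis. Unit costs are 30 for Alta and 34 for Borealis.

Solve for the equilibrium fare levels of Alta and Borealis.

Alta's profit: π = (P_{Alta} − 30)(333 − 3P_{Alta} + 2P_{Borealis}).
∂π/∂P_{Alta} = 423 − 6P_{Alta} + 2P_{Borealis} = 0 ⇒ P_{Alta} = 70.5 + (1/3)P_{Borealis}.
Similarly P_{Borealis} = 72.5 + (1/3)P_{Alta}.
Plugging P_{Borealis} into Alta's best response: P_{Alta} = 70.5 + (1/3)(72.5 + (1/3)P_{Alta}) ⇒ (8/9)P_{Alta} = 284/3, so P_{Alta} = 106.5.
Then P_{Borealis} = 72.5 + (1/3)·106.5 = 108.

106.5, 108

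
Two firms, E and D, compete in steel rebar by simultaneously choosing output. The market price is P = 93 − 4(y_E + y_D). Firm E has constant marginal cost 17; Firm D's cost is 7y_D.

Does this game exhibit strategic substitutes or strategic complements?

strategic substitutes

Firm E's profit: π = y_E(93 − 4(y_E + y_D)) − 17y_E.
∂π/∂y_E = 76 − 8y_E − 4y_D = 0, so y_E = 9.5 − 0.5y_D.
The best-response slope dy_E/dy_D = −0.5 < 0: the reaction function is downward-sloping, so the choices are strategic substitutes.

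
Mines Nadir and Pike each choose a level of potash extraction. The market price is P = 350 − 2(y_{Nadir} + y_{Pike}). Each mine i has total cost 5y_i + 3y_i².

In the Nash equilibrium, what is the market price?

235

Mine Nadir's profit: π = y_{Nadir}(350 − 2(y_{Nadir} + y_{Pike})) − 5y_{Nadir} − 3y_{Nadir}².
∂π/∂y_{Nadir} = 345 − 10y_{Nadir} − 2y_{Pike} = 0, so y_{Nadir} = 34.5 − 0.2y_{Pike}.
The game is symmetric, so in equilibrium y_{Pike} = y_{Nadir}: the reaction function gives 1.2y_{Nadir} = 34.5, hence y_{Nadir} = 28.75.
Equilibrium price: P = 350 − 2·57.5 = 235.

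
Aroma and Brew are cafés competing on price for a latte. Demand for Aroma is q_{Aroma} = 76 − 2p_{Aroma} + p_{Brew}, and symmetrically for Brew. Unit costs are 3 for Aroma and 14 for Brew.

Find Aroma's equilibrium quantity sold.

Aroma's profit: π = (p_{Aroma} − 3)(76 − 2p_{Aroma} + p_{Brew}).
∂π/∂p_{Aroma} = 82 − 4p_{Aroma} + p_{Brew} = 0 ⇒ p_{Aroma} = 20.5 + 0.25p_{Brew}.
Similarly p_{Brew} = 26 + 0.25p_{Aroma}.
Substituting the second reaction function into the first: p_{Aroma} = 20.5 + 0.25(26 + 0.25p_{Aroma}), which gives 0.9375p_{Aroma} = 27 ⇒ p_{Aroma} = 28.8.
Then p_{Brew} = 26 + 0.25·28.8 = 33.2.
q_{Aroma} = 76 − 2·28.8 + 33.2 = 51.6.

51.6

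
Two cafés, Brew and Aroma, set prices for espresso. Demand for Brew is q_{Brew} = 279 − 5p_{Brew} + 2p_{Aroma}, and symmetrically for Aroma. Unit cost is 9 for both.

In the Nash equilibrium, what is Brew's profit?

4961.25

Brew's profit: π = (p_{Brew} − 9)(279 − 5p_{Brew} + 2p_{Aroma}).
∂π/∂p_{Brew} = 324 − 10p_{Brew} + 2p_{Aroma} = 0 ⇒ p_{Brew} = 32.4 + 0.2p_{Aroma}.
The game is symmetric, so in equilibrium p_{Aroma} = p_{Brew}: the reaction function gives 0.8p_{Brew} = 32.4, hence p_{Brew} = 40.5.
q_{Brew} = 279 − 5·40.5 + 2·40.5 = 157.5.
Profit = (40.5 − 9)·157.5 = 4961.25.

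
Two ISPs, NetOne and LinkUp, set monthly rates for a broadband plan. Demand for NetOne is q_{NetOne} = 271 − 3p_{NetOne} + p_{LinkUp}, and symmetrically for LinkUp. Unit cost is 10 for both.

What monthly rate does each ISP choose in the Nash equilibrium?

NetOne's profit: π = (p_{NetOne} − 10)(271 − 3p_{NetOne} + p_{LinkUp}).
∂π/∂p_{NetOne} = 301 − 6p_{NetOne} + p_{LinkUp} = 0 ⇒ p_{NetOne} = 301/6 + (1/6)p_{LinkUp}.
By symmetry p_{LinkUp} = p_{NetOne}; substituting into the reaction function, (5/6)p_{NetOne} = 301/6 and p_{NetOne} = 60.2.

60.2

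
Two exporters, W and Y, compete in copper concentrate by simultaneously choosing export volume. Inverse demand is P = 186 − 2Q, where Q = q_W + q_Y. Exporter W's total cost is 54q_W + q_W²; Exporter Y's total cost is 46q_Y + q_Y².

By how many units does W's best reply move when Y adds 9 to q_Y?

Exporter W's profit: π = q_W(186 − 2(q_W + q_Y)) − 54q_W − q_W².
∂π/∂q_W = 132 − 6q_W − 2q_Y = 0, so q_W = 22 − (1/3)q_Y.
The reaction-function slope is −1/3, so a 9-unit rise in q_Y moves q_W by −1/3 × 9 = −3. W's best response falls — the actions are strategic substitutes.

-3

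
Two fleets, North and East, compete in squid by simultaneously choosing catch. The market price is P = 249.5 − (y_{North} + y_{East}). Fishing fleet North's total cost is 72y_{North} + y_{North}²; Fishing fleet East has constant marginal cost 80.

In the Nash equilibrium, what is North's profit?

Fishing fleet North's profit: π = y_{North}(249.5 − (y_{North} + y_{East})) − 72y_{North} − y_{North}².
∂π/∂y_{North} = 177.5 − 4y_{North} − y_{East} = 0, so y_{North} = 44.375 − 0.25y_{East}.
For East: ∂π/∂y_{East} = 169.5 − 2y_{East} − y_{North} = 0 ⇒ y_{East} = 84.75 − 0.5y_{North}.
Solving the two reaction functions simultaneously: (1 − (−0.25)(−0.5))y_{North} = 44.375 − 0.25·84.75, so 0.875y_{North} = 23.1875 and y_{North} = 26.5.
Then y_{East} = 84.75 − 0.5·26.5 = 71.5.
Price P = 249.5 − 98 = 151.5.
North's profit: (151.5 − 72)·26.5 − (26.5)² = 1404.5.

1404.5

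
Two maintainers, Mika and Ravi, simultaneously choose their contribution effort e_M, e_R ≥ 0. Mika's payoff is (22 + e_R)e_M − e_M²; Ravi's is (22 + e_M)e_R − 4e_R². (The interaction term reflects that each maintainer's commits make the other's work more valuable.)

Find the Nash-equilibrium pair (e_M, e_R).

13.2, 4.4

Expanding Mika's payoff: 22e_M + e_Re_M − e_M².
∂π/∂e_M = 22 + e_R − 2e_M = 0, so e_M = 11 + 0.5e_R.
Likewise for Ravi: e_R = 2.75 + 0.125e_M.
Solving the two reaction functions simultaneously: (1 − (0.5)(0.125))e_M = 11 + 0.5·2.75, so 0.9375e_M = 12.375 and e_M = 13.2.
Then e_R = 2.75 + 0.125·13.2 = 4.4.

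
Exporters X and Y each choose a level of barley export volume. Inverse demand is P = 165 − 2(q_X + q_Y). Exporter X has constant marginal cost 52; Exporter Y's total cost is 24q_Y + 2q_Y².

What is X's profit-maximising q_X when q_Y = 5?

Exporter X's profit: π = q_X(165 − 2(q_X + q_Y)) − 52q_X.
∂π/∂q_X = 113 − 4q_X − 2q_Y = 0, so q_X = 28.25 − 0.5q_Y.
At q_Y = 5: q_X = 28.25 − 0.5·5 = 25.75.

25.75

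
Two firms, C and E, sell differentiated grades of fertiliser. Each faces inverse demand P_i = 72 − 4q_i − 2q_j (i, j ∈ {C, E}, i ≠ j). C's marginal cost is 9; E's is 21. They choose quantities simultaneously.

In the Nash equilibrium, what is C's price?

35.8

Firm C's profit: π = q_C(72 − 4q_C − 2q_E) − 9q_C.
∂π/∂q_C = 63 − 8q_C − 2q_E = 0 ⇒ q_C = 7.875 − 0.25q_E.
Similarly q_E = 6.375 − 0.25q_C.
Substituting the second reaction function into the first: q_C = 7.875 − 0.25(6.375 − 0.25q_C), which gives 0.9375q_C = 201/32 ⇒ q_C = 6.7.
Then q_E = 6.375 − 0.25·6.7 = 4.7.
P_C = 72 − 4·6.7 − 2·4.7 = 35.8.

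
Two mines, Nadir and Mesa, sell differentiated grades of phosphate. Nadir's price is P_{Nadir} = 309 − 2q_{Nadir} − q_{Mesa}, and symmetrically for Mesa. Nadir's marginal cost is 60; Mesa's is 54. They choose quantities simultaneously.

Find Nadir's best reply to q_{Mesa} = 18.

Mine Nadir's profit: π = q_{Nadir}(309 − 2q_{Nadir} − q_{Mesa}) − 60q_{Nadir}.
∂π/∂q_{Nadir} = 249 − 4q_{Nadir} − q_{Mesa} = 0 ⇒ q_{Nadir} = 62.25 − 0.25q_{Mesa}.
At q_{Mesa} = 18: q_{Nadir} = 62.25 − 0.25·18 = 57.75.

57.75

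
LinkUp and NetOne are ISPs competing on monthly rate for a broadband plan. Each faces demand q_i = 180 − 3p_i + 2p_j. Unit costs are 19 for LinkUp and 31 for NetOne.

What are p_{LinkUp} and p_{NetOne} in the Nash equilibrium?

LinkUp's profit: π = (p_{LinkUp} − 19)(180 − 3p_{LinkUp} + 2p_{NetOne}).
∂π/∂p_{LinkUp} = 237 − 6p_{LinkUp} + 2p_{NetOne} = 0 ⇒ p_{LinkUp} = 39.5 + (1/3)p_{NetOne}.
Similarly p_{NetOne} = 45.5 + (1/3)p_{LinkUp}.
Plugging p_{NetOne} into LinkUp's best response: p_{LinkUp} = 39.5 + (1/3)(45.5 + (1/3)p_{LinkUp}) ⇒ (8/9)p_{LinkUp} = 164/3, so p_{LinkUp} = 61.5.
Then p_{NetOne} = 45.5 + (1/3)·61.5 = 66.

61.5, 66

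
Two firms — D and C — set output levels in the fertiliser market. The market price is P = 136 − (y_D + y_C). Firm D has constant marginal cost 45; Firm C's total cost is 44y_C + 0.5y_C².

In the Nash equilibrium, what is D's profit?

Firm D's profit: π = y_D(136 − (y_D + y_C)) − 45y_D.
∂π/∂y_D = 91 − 2y_D − y_C = 0, so y_D = 45.5 − 0.5y_C.
For C: ∂π/∂y_C = 92 − 3y_C − y_D = 0 ⇒ y_C = 92/3 − (1/3)y_D.
Substituting the second reaction function into the first: y_D = 45.5 − 0.5(92/3 − (1/3)y_D), which gives (5/6)y_D = 181/6 ⇒ y_D = 36.2.
Then y_C = 92/3 − (1/3)·36.2 = 18.6.
Price P = 136 − 54.8 = 81.2.
D's profit: (81.2 − 45)·36.2 = 1310.44.

1310.44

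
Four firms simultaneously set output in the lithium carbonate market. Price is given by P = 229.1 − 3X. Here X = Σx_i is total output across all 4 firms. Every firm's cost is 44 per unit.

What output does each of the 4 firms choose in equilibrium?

12.34

A representative firm's profit is π_i = x_i(229.1 − 3X) − 44x_i, with X = x_i + Σ_{j≠i} x_j.
First-order condition: 185.1 − 6x_i − 3Σ_{j≠i} x_j = 0.
Imposing symmetry (x_j = x for all j) turns Σ_{j≠i} x_j into 3x, so 185.1 = 15x and x = 12.34.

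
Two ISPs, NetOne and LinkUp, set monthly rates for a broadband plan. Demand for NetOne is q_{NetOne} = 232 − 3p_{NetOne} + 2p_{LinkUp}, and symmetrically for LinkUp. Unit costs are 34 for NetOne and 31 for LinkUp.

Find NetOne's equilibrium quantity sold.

NetOne's profit: π = (p_{NetOne} − 34)(232 − 3p_{NetOne} + 2p_{LinkUp}).
∂π/∂p_{NetOne} = 334 − 6p_{NetOne} + 2p_{LinkUp} = 0 ⇒ p_{NetOne} = 167/3 + (1/3)p_{LinkUp}.
Similarly p_{LinkUp} = 325/6 + (1/3)p_{NetOne}.
Solving the two reaction functions simultaneously: (1 − (1/3)(1/3))p_{NetOne} = 167/3 + (1/3)·(325/6), so (8/9)p_{NetOne} = 1327/18 and p_{NetOne} = 82.9375.
Then p_{LinkUp} = 325/6 + (1/3)·82.9375 = 81.8125.
q_{NetOne} = 232 − 3·82.9375 + 2·81.8125 = 146.8125.

146.8125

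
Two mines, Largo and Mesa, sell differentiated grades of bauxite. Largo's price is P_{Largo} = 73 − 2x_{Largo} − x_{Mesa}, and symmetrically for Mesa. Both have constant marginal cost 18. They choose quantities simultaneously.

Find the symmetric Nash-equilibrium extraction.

Mine Largo's profit: π = x_{Largo}(73 − 2x_{Largo} − x_{Mesa}) − 18x_{Largo}.
∂π/∂x_{Largo} = 55 − 4x_{Largo} − x_{Mesa} = 0 ⇒ x_{Largo} = 13.75 − 0.25x_{Mesa}.
Setting x_{Largo} = x_{Mesa} in the reaction function: x_{Largo} = 13.75 − 0.25x_{Largo}, so x_{Largo} = 13.75 / 1.25 = 11.

11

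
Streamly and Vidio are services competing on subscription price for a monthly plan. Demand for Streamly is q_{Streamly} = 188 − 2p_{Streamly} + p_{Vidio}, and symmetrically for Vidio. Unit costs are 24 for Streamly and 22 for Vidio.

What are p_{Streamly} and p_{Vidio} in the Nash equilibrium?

78.4, 77.6

Streamly's profit: π = (p_{Streamly} − 24)(188 − 2p_{Streamly} + p_{Vidio}).
∂π/∂p_{Streamly} = 236 − 4p_{Streamly} + p_{Vidio} = 0 ⇒ p_{Streamly} = 59 + 0.25p_{Vidio}.
Similarly p_{Vidio} = 58 + 0.25p_{Streamly}.
Substituting the second reaction function into the first: p_{Streamly} = 59 + 0.25(58 + 0.25p_{Streamly}), which gives 0.9375p_{Streamly} = 73.5 ⇒ p_{Streamly} = 78.4.
Then p_{Vidio} = 58 + 0.25·78.4 = 77.6.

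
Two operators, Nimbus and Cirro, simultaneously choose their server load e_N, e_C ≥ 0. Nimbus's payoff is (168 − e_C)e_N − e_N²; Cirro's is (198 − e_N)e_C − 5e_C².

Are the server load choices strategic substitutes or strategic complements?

strategic substitutes

Expanding Nimbus's payoff: 168e_N − e_Ce_N − e_N².
∂π/∂e_N = 168 − e_C − 2e_N = 0, so e_N = 84 − 0.5e_C.
The best-response slope de_N/de_C = −0.5 < 0: the reaction function is downward-sloping, so the choices are strategic substitutes.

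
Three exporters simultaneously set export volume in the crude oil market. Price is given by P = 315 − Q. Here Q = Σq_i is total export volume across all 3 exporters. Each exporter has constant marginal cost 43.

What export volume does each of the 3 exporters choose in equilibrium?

A representative exporter's profit is π_i = q_i(315 − Q) − 43q_i, with Q = q_i + Σ_{j≠i} q_j.
First-order condition: 272 − 2q_i − Σ_{j≠i} q_j = 0.
In a symmetric equilibrium every exporter chooses the same q, so Σ_{j≠i} q_j = 2q. The condition becomes 272 − 4q = 0, giving q = 272/4 = 68.

68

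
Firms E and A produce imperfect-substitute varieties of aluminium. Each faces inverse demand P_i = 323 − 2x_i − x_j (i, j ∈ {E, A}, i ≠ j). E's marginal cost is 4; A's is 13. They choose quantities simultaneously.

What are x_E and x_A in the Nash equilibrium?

Firm E's profit: π = x_E(323 − 2x_E − x_A) − 4x_E.
∂π/∂x_E = 319 − 4x_E − x_A = 0 ⇒ x_E = 79.75 − 0.25x_A.
Similarly x_A = 77.5 − 0.25x_E.
Substituting the second reaction function into the first: x_E = 79.75 − 0.25(77.5 − 0.25x_E), which gives 0.9375x_E = 60.375 ⇒ x_E = 64.4.
Then x_A = 77.5 − 0.25·64.4 = 61.4.

64.4, 61.4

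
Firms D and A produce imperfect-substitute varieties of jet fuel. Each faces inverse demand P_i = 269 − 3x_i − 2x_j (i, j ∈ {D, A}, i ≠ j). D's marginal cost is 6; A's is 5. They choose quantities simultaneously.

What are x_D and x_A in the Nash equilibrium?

Firm D's profit: π = x_D(269 − 3x_D − 2x_A) − 6x_D.
∂π/∂x_D = 263 − 6x_D − 2x_A = 0 ⇒ x_D = 263/6 − (1/3)x_A.
Similarly x_A = 44 − (1/3)x_D.
Substituting the second reaction function into the first: x_D = 263/6 − (1/3)(44 − (1/3)x_D), which gives (8/9)x_D = 175/6 ⇒ x_D = 32.8125.
Then x_A = 44 − (1/3)·32.8125 = 33.0625.

32.8125, 33.0625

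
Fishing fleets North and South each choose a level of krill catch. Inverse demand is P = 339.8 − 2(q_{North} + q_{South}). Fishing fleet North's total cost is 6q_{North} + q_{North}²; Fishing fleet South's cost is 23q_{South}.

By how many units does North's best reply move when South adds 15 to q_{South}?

-5

Fishing fleet North's profit: π = q_{North}(339.8 − 2(q_{North} + q_{South})) − 6q_{North} − q_{North}².
∂π/∂q_{North} = 333.8 − 6q_{North} − 2q_{South} = 0, so q_{North} = 1669/30 − (1/3)q_{South}.
The reaction-function slope is −1/3, so a 15-unit rise in q_{South} moves q_{North} by −1/3 × 15 = −5. North's best response falls — the actions are strategic substitutes.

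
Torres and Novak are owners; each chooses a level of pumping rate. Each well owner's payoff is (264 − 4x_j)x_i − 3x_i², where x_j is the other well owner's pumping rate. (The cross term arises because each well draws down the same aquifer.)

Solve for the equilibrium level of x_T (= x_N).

26.4

Torres's payoff is (264 − 4x_N)x_T − 3x_T².
∂π/∂x_T = 264 − 4x_N − 6x_T = 0, so x_T = 44 − (2/3)x_N.
The game is symmetric, so in equilibrium x_N = x_T: the reaction function gives (5/3)x_T = 44, hence x_T = 26.4.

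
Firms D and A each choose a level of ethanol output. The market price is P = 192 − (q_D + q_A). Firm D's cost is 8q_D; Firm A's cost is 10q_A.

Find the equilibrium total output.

122

Firm D's profit: π = q_D(192 − (q_D + q_A)) − 8q_D.
∂π/∂q_D = 184 − 2q_D − q_A = 0, so q_D = 92 − 0.5q_A.
By the same steps for A: q_A = 91 − 0.5q_D.
Plugging q_A into D's best response: q_D = 92 − 0.5(91 − 0.5q_D) ⇒ 0.75q_D = 46.5, so q_D = 62.
Then q_A = 91 − 0.5·62 = 60.
Total output: 62 + 60 = 122.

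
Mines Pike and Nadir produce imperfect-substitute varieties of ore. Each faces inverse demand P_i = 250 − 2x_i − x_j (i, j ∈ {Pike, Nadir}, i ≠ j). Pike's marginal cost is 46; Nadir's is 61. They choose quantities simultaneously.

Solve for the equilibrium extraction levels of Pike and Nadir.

Mine Pike's profit: π = x_{Pike}(250 − 2x_{Pike} − x_{Nadir}) − 46x_{Pike}.
∂π/∂x_{Pike} = 204 − 4x_{Pike} − x_{Nadir} = 0 ⇒ x_{Pike} = 51 − 0.25x_{Nadir}.
Similarly x_{Nadir} = 47.25 − 0.25x_{Pike}.
Plugging x_{Nadir} into Pike's best response: x_{Pike} = 51 − 0.25(47.25 − 0.25x_{Pike}) ⇒ 0.9375x_{Pike} = 39.1875, so x_{Pike} = 41.8.
Then x_{Nadir} = 47.25 − 0.25·41.8 = 36.8.

41.8, 36.8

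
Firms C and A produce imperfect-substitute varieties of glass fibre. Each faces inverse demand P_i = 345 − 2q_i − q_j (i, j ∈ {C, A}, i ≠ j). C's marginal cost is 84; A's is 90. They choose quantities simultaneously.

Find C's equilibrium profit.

Firm C's profit: π = q_C(345 − 2q_C − q_A) − 84q_C.
∂π/∂q_C = 261 − 4q_C − q_A = 0 ⇒ q_C = 65.25 − 0.25q_A.
Similarly q_A = 63.75 − 0.25q_C.
Solving the two reaction functions simultaneously: (1 − (−0.25)(−0.25))q_C = 65.25 − 0.25·63.75, so 0.9375q_C = 49.3125 and q_C = 52.6.
Then q_A = 63.75 − 0.25·52.6 = 50.6.
P_C = 345 − 2·52.6 − 50.6 = 189.2.
Profit = (189.2 − 84)·52.6 = 5533.52.

5533.52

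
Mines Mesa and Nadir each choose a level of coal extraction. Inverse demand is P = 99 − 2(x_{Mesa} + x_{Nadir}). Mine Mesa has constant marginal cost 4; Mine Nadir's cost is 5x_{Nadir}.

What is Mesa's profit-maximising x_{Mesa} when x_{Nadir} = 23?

12.25

Mine Mesa's profit: π = x_{Mesa}(99 − 2(x_{Mesa} + x_{Nadir})) − 4x_{Mesa}.
∂π/∂x_{Mesa} = 95 − 4x_{Mesa} − 2x_{Nadir} = 0, so x_{Mesa} = 23.75 − 0.5x_{Nadir}.
At x_{Nadir} = 23: x_{Mesa} = 23.75 − 0.5·23 = 12.25.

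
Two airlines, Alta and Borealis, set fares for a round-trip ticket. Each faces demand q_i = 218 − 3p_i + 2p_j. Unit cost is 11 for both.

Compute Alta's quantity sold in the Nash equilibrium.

Alta's profit: π = (p_{Alta} − 11)(218 − 3p_{Alta} + 2p_{Borealis}).
∂π/∂p_{Alta} = 251 − 6p_{Alta} + 2p_{Borealis} = 0 ⇒ p_{Alta} = 251/6 + (1/3)p_{Borealis}.
The game is symmetric, so in equilibrium p_{Borealis} = p_{Alta}: the reaction function gives (2/3)p_{Alta} = 251/6, hence p_{Alta} = 62.75.
q_{Alta} = 218 − 3·62.75 + 2·62.75 = 155.25.

155.25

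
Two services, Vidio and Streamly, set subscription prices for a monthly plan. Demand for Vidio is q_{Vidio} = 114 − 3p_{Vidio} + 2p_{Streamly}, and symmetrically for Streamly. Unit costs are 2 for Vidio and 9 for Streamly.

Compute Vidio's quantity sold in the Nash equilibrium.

87.9375

Vidio's profit: π = (p_{Vidio} − 2)(114 − 3p_{Vidio} + 2p_{Streamly}).
∂π/∂p_{Vidio} = 120 − 6p_{Vidio} + 2p_{Streamly} = 0 ⇒ p_{Vidio} = 20 + (1/3)p_{Streamly}.
Similarly p_{Streamly} = 23.5 + (1/3)p_{Vidio}.
Plugging p_{Streamly} into Vidio's best response: p_{Vidio} = 20 + (1/3)(23.5 + (1/3)p_{Vidio}) ⇒ (8/9)p_{Vidio} = 167/6, so p_{Vidio} = 31.3125.
Then p_{Streamly} = 23.5 + (1/3)·31.3125 = 33.9375.
q_{Vidio} = 114 − 3·31.3125 + 2·33.9375 = 87.9375.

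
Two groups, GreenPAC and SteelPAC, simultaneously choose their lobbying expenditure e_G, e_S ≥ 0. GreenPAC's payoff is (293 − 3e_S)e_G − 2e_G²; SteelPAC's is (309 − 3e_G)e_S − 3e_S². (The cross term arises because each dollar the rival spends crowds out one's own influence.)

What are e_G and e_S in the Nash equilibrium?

Expanding GreenPAC's payoff: 293e_G − 3e_Se_G − 2e_G².
∂π/∂e_G = 293 − 3e_S − 4e_G = 0, so e_G = 73.25 − 0.75e_S.
Likewise for SteelPAC: e_S = 51.5 − 0.5e_G.
Substituting the second reaction function into the first: e_G = 73.25 − 0.75(51.5 − 0.5e_G), which gives 0.625e_G = 34.625 ⇒ e_G = 55.4.
Then e_S = 51.5 − 0.5·55.4 = 23.8.

55.4, 23.8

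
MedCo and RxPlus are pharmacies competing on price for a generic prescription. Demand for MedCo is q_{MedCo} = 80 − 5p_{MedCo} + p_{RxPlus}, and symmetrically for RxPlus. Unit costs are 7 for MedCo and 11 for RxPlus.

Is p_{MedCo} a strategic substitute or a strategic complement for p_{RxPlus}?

MedCo's profit: π = (p_{MedCo} − 7)(80 − 5p_{MedCo} + p_{RxPlus}).
∂π/∂p_{MedCo} = 115 − 10p_{MedCo} + p_{RxPlus} = 0 ⇒ p_{MedCo} = 11.5 + 0.1p_{RxPlus}.
The best-response slope dp_{MedCo}/dp_{RxPlus} = 0.1 > 0: the reaction function is upward-sloping, so the choices are strategic complements.

strategic complements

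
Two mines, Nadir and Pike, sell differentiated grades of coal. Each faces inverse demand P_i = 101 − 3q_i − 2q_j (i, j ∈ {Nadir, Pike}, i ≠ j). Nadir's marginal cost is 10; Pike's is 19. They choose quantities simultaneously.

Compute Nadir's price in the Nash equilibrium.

45.8125

Mine Nadir's profit: π = q_{Nadir}(101 − 3q_{Nadir} − 2q_{Pike}) − 10q_{Nadir}.
∂π/∂q_{Nadir} = 91 − 6q_{Nadir} − 2q_{Pike} = 0 ⇒ q_{Nadir} = 91/6 − (1/3)q_{Pike}.
Similarly q_{Pike} = 41/3 − (1/3)q_{Nadir}.
Plugging q_{Pike} into Nadir's best response: q_{Nadir} = 91/6 − (1/3)(41/3 − (1/3)q_{Nadir}) ⇒ (8/9)q_{Nadir} = 191/18, so q_{Nadir} = 11.9375.
Then q_{Pike} = 41/3 − (1/3)·11.9375 = 9.6875.
P_{Nadir} = 101 − 3·11.9375 − 2·9.6875 = 45.8125.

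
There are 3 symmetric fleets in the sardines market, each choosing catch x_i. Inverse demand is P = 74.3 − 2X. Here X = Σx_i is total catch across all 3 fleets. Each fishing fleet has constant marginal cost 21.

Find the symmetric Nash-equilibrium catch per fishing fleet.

6.6625

A representative fishing fleet's profit is π_i = x_i(74.3 − 2X) − 21x_i, with X = x_i + Σ_{j≠i} x_j.
First-order condition: 53.3 − 4x_i − 2Σ_{j≠i} x_j = 0.
Imposing symmetry (x_j = x for all j) turns Σ_{j≠i} x_j into 2x, so 53.3 = 8x and x = 6.6625.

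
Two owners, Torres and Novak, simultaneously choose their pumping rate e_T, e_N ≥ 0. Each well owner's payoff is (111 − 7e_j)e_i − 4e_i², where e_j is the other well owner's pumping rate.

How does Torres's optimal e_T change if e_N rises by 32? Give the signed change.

-28

Torres's payoff is (111 − 7e_N)e_T − 4e_T².
∂π/∂e_T = 111 − 7e_N − 8e_T = 0, so e_T = 13.875 − 0.875e_N.
The reaction-function slope is −0.875, so a 32-unit rise in e_N moves e_T by −0.875 × 32 = −28. Torres's best response falls — the actions are strategic substitutes.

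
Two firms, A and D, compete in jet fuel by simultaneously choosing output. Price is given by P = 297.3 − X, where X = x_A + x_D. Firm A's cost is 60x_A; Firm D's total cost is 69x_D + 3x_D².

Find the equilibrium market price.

Firm A's profit: π = x_A(297.3 − (x_A + x_D)) − 60x_A.
∂π/∂x_A = 237.3 − 2x_A − x_D = 0, so x_A = 118.65 − 0.5x_D.
For D: ∂π/∂x_D = 228.3 − 8x_D − x_A = 0 ⇒ x_D = 28.5375 − 0.125x_A.
Plugging x_D into A's best response: x_A = 118.65 − 0.5(28.5375 − 0.125x_A) ⇒ 0.9375x_A = 16701/160, so x_A = 111.34.
Then x_D = 28.5375 − 0.125·111.34 = 14.62.
Equilibrium price: P = 297.3 − 125.96 = 171.34.

171.34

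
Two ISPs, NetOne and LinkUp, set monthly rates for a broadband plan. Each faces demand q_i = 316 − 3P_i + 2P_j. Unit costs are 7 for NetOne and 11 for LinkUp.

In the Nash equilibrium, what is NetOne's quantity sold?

234

NetOne's profit: π = (P_{NetOne} − 7)(316 − 3P_{NetOne} + 2P_{LinkUp}).
∂π/∂P_{NetOne} = 337 − 6P_{NetOne} + 2P_{LinkUp} = 0 ⇒ P_{NetOne} = 337/6 + (1/3)P_{LinkUp}.
Similarly P_{LinkUp} = 349/6 + (1/3)P_{NetOne}.
Plugging P_{LinkUp} into NetOne's best response: P_{NetOne} = 337/6 + (1/3)(349/6 + (1/3)P_{NetOne}) ⇒ (8/9)P_{NetOne} = 680/9, so P_{NetOne} = 85.
Then P_{LinkUp} = 349/6 + (1/3)·85 = 86.5.
q_{NetOne} = 316 − 3·85 + 2·86.5 = 234.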